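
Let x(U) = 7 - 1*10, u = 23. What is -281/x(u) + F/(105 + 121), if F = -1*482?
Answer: 31030/339 ≈ 91.534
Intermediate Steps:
x(U) = -3 (x(U) = 7 - 10 = -3)
F = -482
-281/x(u) + F/(105 + 121) = -281/(-3) - 482/(105 + 121) = -281*(-1/3) - 482/226 = 281/3 - 482*1/226 = 281/3 - 241/113 = 31030/339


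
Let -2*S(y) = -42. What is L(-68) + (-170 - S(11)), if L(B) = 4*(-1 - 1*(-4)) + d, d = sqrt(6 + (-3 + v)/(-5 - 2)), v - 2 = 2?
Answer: -179 + sqrt(287)/7 ≈ -176.58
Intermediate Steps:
v = 4 (v = 2 + 2 = 4)
S(y) = 21 (S(y) = -1/2*(-42) = 21)
d = sqrt(287)/7 (d = sqrt(6 + (-3 + 4)/(-5 - 2)) = sqrt(6 + 1/(-7)) = sqrt(6 + 1*(-1/7)) = sqrt(6 - 1/7) = sqrt(41/7) = sqrt(287)/7 ≈ 2.4202)
L(B) = 12 + sqrt(287)/7 (L(B) = 4*(-1 - 1*(-4)) + sqrt(287)/7 = 4*(-1 + 4) + sqrt(287)/7 = 4*3 + sqrt(287)/7 = 12 + sqrt(287)/7)
L(-68) + (-170 - S(11)) = (12 + sqrt(287)/7) + (-170 - 1*21) = (12 + sqrt(287)/7) + (-170 - 21) = (12 + sqrt(287)/7) - 191 = -179 + sqrt(287)/7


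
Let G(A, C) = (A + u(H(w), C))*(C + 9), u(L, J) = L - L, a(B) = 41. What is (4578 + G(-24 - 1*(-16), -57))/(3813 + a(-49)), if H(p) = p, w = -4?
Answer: 2481/1927 ≈ 1.2875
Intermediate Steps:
u(L, J) = 0
G(A, C) = A*(9 + C) (G(A, C) = (A + 0)*(C + 9) = A*(9 + C))
(4578 + G(-24 - 1*(-16), -57))/(3813 + a(-49)) = (4578 + (-24 - 1*(-16))*(9 - 57))/(3813 + 41) = (4578 + (-24 + 16)*(-48))/3854 = (4578 - 8*(-48))*(1/3854) = (4578 + 384)*(1/3854) = 4962*(1/3854) = 2481/1927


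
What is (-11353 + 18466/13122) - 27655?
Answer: -255922255/6561 ≈ -39007.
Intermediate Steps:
(-11353 + 18466/13122) - 27655 = (-11353 + 18466*(1/13122)) - 27655 = (-11353 + 9233/6561) - 27655 = -74477800/6561 - 27655 = -255922255/6561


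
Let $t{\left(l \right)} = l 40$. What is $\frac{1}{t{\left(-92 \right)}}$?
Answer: $- \frac{1}{3680} \approx -0.00027174$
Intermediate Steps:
$t{\left(l \right)} = 40 l$
$\frac{1}{t{\left(-92 \right)}} = \frac{1}{40 \left(-92\right)} = \frac{1}{-3680} = - \frac{1}{3680}$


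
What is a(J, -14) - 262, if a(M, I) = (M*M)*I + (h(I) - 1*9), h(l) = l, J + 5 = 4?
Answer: -299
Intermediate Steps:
J = -1 (J = -5 + 4 = -1)
a(M, I) = -9 + I + I*M**2 (a(M, I) = (M*M)*I + (I - 1*9) = M**2*I + (I - 9) = I*M**2 + (-9 + I) = -9 + I + I*M**2)
a(J, -14) - 262 = (-9 - 14 - 14*(-1)**2) - 262 = (-9 - 14 - 14*1) - 262 = (-9 - 14 - 14) - 262 = -37 - 262 = -299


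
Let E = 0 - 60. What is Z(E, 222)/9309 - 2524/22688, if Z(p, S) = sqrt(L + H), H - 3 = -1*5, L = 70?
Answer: -631/5672 + 2*sqrt(17)/9309 ≈ -0.11036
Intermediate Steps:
H = -2 (H = 3 - 1*5 = 3 - 5 = -2)
E = -60
Z(p, S) = 2*sqrt(17) (Z(p, S) = sqrt(70 - 2) = sqrt(68) = 2*sqrt(17))
Z(E, 222)/9309 - 2524/22688 = (2*sqrt(17))/9309 - 2524/22688 = (2*sqrt(17))*(1/9309) - 2524*1/22688 = 2*sqrt(17)/9309 - 631/5672 = -631/5672 + 2*sqrt(17)/9309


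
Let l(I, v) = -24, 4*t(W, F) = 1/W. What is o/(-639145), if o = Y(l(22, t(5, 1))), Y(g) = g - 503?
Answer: 527/639145 ≈ 0.00082454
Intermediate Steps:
t(W, F) = 1/(4*W)
Y(g) = -503 + g
o = -527 (o = -503 - 24 = -527)
o/(-639145) = -527/(-639145) = -527*(-1/639145) = 527/639145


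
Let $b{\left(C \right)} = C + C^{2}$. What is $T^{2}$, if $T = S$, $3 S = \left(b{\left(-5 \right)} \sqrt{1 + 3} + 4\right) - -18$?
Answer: $\frac{3844}{9} \approx 427.11$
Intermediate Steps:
$S = \frac{62}{3}$ ($S = \frac{\left(- 5 \left(1 - 5\right) \sqrt{1 + 3} + 4\right) - -18}{3} = \frac{\left(\left(-5\right) \left(-4\right) \sqrt{4} + 4\right) + 18}{3} = \frac{\left(20 \cdot 2 + 4\right) + 18}{3} = \frac{\left(40 + 4\right) + 18}{3} = \frac{44 + 18}{3} = \frac{1}{3} \cdot 62 = \frac{62}{3} \approx 20.667$)
$T = \frac{62}{3} \approx 20.667$
$T^{2} = \left(\frac{62}{3}\right)^{2} = \frac{3844}{9}$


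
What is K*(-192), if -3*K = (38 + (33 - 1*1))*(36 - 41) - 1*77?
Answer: -27328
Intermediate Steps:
K = 427/3 (K = -((38 + (33 - 1*1))*(36 - 41) - 1*77)/3 = -((38 + (33 - 1))*(-5) - 77)/3 = -((38 + 32)*(-5) - 77)/3 = -(70*(-5) - 77)/3 = -(-350 - 77)/3 = -⅓*(-427) = 427/3 ≈ 142.33)
K*(-192) = (427/3)*(-192) = -27328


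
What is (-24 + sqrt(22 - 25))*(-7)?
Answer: 168 - 7*I*sqrt(3) ≈ 168.0 - 12.124*I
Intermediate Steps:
(-24 + sqrt(22 - 25))*(-7) = (-24 + sqrt(-3))*(-7) = (-24 + I*sqrt(3))*(-7) = 168 - 7*I*sqrt(3)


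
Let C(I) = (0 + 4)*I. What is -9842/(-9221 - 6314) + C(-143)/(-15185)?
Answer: 31667358/47179795 ≈ 0.67121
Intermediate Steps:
C(I) = 4*I
-9842/(-9221 - 6314) + C(-143)/(-15185) = -9842/(-9221 - 6314) + (4*(-143))/(-15185) = -9842/(-15535) - 572*(-1/15185) = -9842*(-1/15535) + 572/15185 = 9842/15535 + 572/15185 = 31667358/47179795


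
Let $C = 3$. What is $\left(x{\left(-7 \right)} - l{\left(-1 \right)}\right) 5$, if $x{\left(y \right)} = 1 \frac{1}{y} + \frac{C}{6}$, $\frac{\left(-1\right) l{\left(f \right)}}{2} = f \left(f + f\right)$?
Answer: $\frac{305}{14} \approx 21.786$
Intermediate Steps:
$l{\left(f \right)} = - 4 f^{2}$ ($l{\left(f \right)} = - 2 f \left(f + f\right) = - 2 f 2 f = - 2 \cdot 2 f^{2} = - 4 f^{2}$)
$x{\left(y \right)} = \frac{1}{2} + \frac{1}{y}$ ($x{\left(y \right)} = 1 \frac{1}{y} + \frac{3}{6} = \frac{1}{y} + 3 \cdot \frac{1}{6} = \frac{1}{y} + \frac{1}{2} = \frac{1}{2} + \frac{1}{y}$)
$\left(x{\left(-7 \right)} - l{\left(-1 \right)}\right) 5 = \left(\frac{2 - 7}{2 \left(-7\right)} - - 4 \left(-1\right)^{2}\right) 5 = \left(\frac{1}{2} \left(- \frac{1}{7}\right) \left(-5\right) - \left(-4\right) 1\right) 5 = \left(\frac{5}{14} - -4\right) 5 = \left(\frac{5}{14} + 4\right) 5 = \frac{61}{14} \cdot 5 = \frac{305}{14}$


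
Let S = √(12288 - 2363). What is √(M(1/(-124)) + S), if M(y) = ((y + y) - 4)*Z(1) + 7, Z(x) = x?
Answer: √(11470 + 19220*√397)/62 ≈ 10.130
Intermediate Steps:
M(y) = 3 + 2*y (M(y) = ((y + y) - 4)*1 + 7 = (2*y - 4)*1 + 7 = (-4 + 2*y)*1 + 7 = (-4 + 2*y) + 7 = 3 + 2*y)
S = 5*√397 (S = √9925 = 5*√397 ≈ 99.624)
√(M(1/(-124)) + S) = √((3 + 2/(-124)) + 5*√397) = √((3 + 2*(-1/124)) + 5*√397) = √((3 - 1/62) + 5*√397) = √(185/62 + 5*√397)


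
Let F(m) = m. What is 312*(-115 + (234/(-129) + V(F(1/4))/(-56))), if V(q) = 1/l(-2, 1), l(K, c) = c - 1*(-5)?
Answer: -21941023/602 ≈ -36447.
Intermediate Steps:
l(K, c) = 5 + c (l(K, c) = c + 5 = 5 + c)
V(q) = ⅙ (V(q) = 1/(5 + 1) = 1/6 = ⅙)
312*(-115 + (234/(-129) + V(F(1/4))/(-56))) = 312*(-115 + (234/(-129) + (⅙)/(-56))) = 312*(-115 + (234*(-1/129) + (⅙)*(-1/56))) = 312*(-115 + (-78/43 - 1/336)) = 312*(-115 - 26251/14448) = 312*(-1687771/14448) = -21941023/602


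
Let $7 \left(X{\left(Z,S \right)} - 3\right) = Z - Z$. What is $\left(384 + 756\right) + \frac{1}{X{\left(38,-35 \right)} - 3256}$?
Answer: $\frac{3708419}{3253} \approx 1140.0$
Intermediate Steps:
$X{\left(Z,S \right)} = 3$ ($X{\left(Z,S \right)} = 3 + \frac{Z - Z}{7} = 3 + \frac{1}{7} \cdot 0 = 3 + 0 = 3$)
$\left(384 + 756\right) + \frac{1}{X{\left(38,-35 \right)} - 3256} = \left(384 + 756\right) + \frac{1}{3 - 3256} = 1140 + \frac{1}{-3253} = 1140 - \frac{1}{3253} = \frac{3708419}{3253}$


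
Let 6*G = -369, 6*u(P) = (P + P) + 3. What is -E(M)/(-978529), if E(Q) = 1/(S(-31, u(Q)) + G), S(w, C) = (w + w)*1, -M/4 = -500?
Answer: -2/241696663 ≈ -8.2748e-9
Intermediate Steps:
M = 2000 (M = -4*(-500) = 2000)
u(P) = ½ + P/3 (u(P) = ((P + P) + 3)/6 = (2*P + 3)/6 = (3 + 2*P)/6 = ½ + P/3)
G = -123/2 (G = (⅙)*(-369) = -123/2 ≈ -61.500)
S(w, C) = 2*w (S(w, C) = (2*w)*1 = 2*w)
E(Q) = -2/247 (E(Q) = 1/(2*(-31) - 123/2) = 1/(-62 - 123/2) = 1/(-247/2) = -2/247)
-E(M)/(-978529) = -1*(-2/247)/(-978529) = (2/247)*(-1/978529) = -2/241696663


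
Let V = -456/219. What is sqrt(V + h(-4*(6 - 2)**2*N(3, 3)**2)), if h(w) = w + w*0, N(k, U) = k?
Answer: 10*I*sqrt(30806)/73 ≈ 24.043*I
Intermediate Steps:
V = -152/73 (V = -456*1/219 = -152/73 ≈ -2.0822)
h(w) = w (h(w) = w + 0 = w)
sqrt(V + h(-4*(6 - 2)**2*N(3, 3)**2)) = sqrt(-152/73 - 4*9*(6 - 2)**2) = sqrt(-152/73 - 4*(4*3)**2) = sqrt(-152/73 - 4*12**2) = sqrt(-152/73 - 4*144) = sqrt(-152/73 - 576) = sqrt(-42200/73) = 10*I*sqrt(30806)/73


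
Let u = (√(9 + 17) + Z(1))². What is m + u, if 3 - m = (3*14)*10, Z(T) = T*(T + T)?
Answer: -387 + 4*√26 ≈ -366.60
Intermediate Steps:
Z(T) = 2*T² (Z(T) = T*(2*T) = 2*T²)
u = (2 + √26)² (u = (√(9 + 17) + 2*1²)² = (√26 + 2*1)² = (√26 + 2)² = (2 + √26)² ≈ 50.396)
m = -417 (m = 3 - 3*14*10 = 3 - 42*10 = 3 - 1*420 = 3 - 420 = -417)
m + u = -417 + (2 + √26)²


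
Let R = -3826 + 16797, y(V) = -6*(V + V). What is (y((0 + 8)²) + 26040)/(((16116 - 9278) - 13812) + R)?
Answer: 8424/1999 ≈ 4.2141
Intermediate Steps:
y(V) = -12*V
R = 12971
(y((0 + 8)²) + 26040)/(((16116 - 9278) - 13812) + R) = (-12*(0 + 8)² + 26040)/(((16116 - 9278) - 13812) + 12971) = (-12*8² + 26040)/((6838 - 13812) + 12971) = (-12*64 + 26040)/(-6974 + 12971) = (-768 + 26040)/5997 = 25272*(1/5997) = 8424/1999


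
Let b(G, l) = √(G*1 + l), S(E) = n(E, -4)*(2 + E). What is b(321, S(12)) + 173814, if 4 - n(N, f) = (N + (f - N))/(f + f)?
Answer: 173814 + √370 ≈ 1.7383e+5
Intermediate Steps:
n(N, f) = 7/2 (n(N, f) = 4 - (N + (f - N))/(f + f) = 4 - f/(2*f) = 4 - f*1/(2*f) = 4 - 1*½ = 4 - ½ = 7/2)
S(E) = 7 + 7*E/2 (S(E) = 7*(2 + E)/2 = 7 + 7*E/2)
b(G, l) = √(G + l)
b(321, S(12)) + 173814 = √(321 + (7 + (7/2)*12)) + 173814 = √(321 + (7 + 42)) + 173814 = √(321 + 49) + 173814 = √370 + 173814 = 173814 + √370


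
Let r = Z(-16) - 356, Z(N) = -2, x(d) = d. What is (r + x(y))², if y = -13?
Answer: 137641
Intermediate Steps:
r = -358 (r = -2 - 356 = -358)
(r + x(y))² = (-358 - 13)² = (-371)² = 137641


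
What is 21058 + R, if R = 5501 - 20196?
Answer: 6363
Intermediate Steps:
R = -14695
21058 + R = 21058 - 14695 = 6363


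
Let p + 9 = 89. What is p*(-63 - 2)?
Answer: -5200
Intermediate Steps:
p = 80 (p = -9 + 89 = 80)
p*(-63 - 2) = 80*(-63 - 2) = 80*(-65) = -5200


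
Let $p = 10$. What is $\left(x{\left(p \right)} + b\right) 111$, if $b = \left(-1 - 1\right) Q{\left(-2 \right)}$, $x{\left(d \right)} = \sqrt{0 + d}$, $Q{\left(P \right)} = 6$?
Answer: $-1332 + 111 \sqrt{10} \approx -980.99$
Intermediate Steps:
$x{\left(d \right)} = \sqrt{d}$
$b = -12$ ($b = \left(-1 - 1\right) 6 = \left(-2\right) 6 = -12$)
$\left(x{\left(p \right)} + b\right) 111 = \left(\sqrt{10} - 12\right) 111 = \left(-12 + \sqrt{10}\right) 111 = -1332 + 111 \sqrt{10}$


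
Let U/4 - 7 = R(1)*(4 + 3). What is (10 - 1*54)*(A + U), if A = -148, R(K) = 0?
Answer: 5280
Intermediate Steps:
U = 28 (U = 28 + 4*(0*(4 + 3)) = 28 + 4*(0*7) = 28 + 4*0 = 28 + 0 = 28)
(10 - 1*54)*(A + U) = (10 - 1*54)*(-148 + 28) = (10 - 54)*(-120) = -44*(-120) = 5280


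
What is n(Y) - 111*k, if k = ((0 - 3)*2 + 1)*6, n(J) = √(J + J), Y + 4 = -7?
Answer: 3330 + I*√22 ≈ 3330.0 + 4.6904*I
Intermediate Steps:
Y = -11 (Y = -4 - 7 = -11)
n(J) = √2*√J (n(J) = √(2*J) = √2*√J)
k = -30 (k = (-3*2 + 1)*6 = (-6 + 1)*6 = -5*6 = -30)
n(Y) - 111*k = √2*√(-11) - 111*(-30) = √2*(I*√11) + 3330 = I*√22 + 3330 = 3330 + I*√22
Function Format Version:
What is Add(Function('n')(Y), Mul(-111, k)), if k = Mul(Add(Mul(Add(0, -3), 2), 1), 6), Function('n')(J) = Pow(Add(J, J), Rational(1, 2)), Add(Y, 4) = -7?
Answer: Add(3330, Mul(I, Pow(22, Rational(1, 2)))) ≈ Add(3330.0, Mul(4.6904, I))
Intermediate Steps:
Y = -11 (Y = Add(-4, -7) = -11)
Function('n')(J) = Mul(Pow(2, Rational(1, 2)), Pow(J, Rational(1, 2))) (Function('n')(J) = Pow(Mul(2, J), Rational(1, 2)) = Mul(Pow(2, Rational(1, 2)), Pow(J, Rational(1, 2))))
k = -30 (k = Mul(Add(Mul(-3, 2), 1), 6) = Mul(Add(-6, 1), 6) = Mul(-5, 6) = -30)
Add(Function('n')(Y), Mul(-111, k)) = Add(Mul(Pow(2, Rational(1, 2)), Pow(-11, Rational(1, 2))), Mul(-111, -30)) = Add(Mul(Pow(2, Rational(1, 2)), Mul(I, Pow(11, Rational(1, 2)))), 3330) = Add(Mul(I, Pow(22, Rational(1, 2))), 3330) = Add(3330, Mul(I, Pow(22, Rational(1, 2))))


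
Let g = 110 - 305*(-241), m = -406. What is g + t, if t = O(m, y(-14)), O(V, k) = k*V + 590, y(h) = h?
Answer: 79889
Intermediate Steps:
O(V, k) = 590 + V*k (O(V, k) = V*k + 590 = 590 + V*k)
t = 6274 (t = 590 - 406*(-14) = 590 + 5684 = 6274)
g = 73615 (g = 110 + 73505 = 73615)
g + t = 73615 + 6274 = 79889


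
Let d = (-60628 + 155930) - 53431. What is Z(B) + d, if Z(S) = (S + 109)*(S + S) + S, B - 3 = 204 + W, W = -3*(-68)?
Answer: 469722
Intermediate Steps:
W = 204
d = 41871 (d = 95302 - 53431 = 41871)
B = 411 (B = 3 + (204 + 204) = 3 + 408 = 411)
Z(S) = S + 2*S*(109 + S) (Z(S) = (109 + S)*(2*S) + S = 2*S*(109 + S) + S = S + 2*S*(109 + S))
Z(B) + d = 411*(219 + 2*411) + 41871 = 411*(219 + 822) + 41871 = 411*1041 + 41871 = 427851 + 41871 = 469722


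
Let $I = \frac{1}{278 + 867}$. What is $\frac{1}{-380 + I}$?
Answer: $- \frac{1145}{435099} \approx -0.0026316$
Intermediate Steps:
$I = \frac{1}{1145} \approx 0.00087336$
$\frac{1}{-380 + I} = \frac{1}{-380 + \frac{1}{1145}} = \frac{1}{- \frac{435099}{1145}} = - \frac{1145}{435099}$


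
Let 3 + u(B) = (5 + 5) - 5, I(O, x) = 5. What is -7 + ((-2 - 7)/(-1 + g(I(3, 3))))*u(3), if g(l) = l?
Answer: -23/2 ≈ -11.500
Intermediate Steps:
u(B) = 2 (u(B) = -3 + ((5 + 5) - 5) = -3 + (10 - 5) = -3 + 5 = 2)
-7 + ((-2 - 7)/(-1 + g(I(3, 3))))*u(3) = -7 + ((-2 - 7)/(-1 + 5))*2 = -7 - 9/4*2 = -7 - 9/2 = -23/2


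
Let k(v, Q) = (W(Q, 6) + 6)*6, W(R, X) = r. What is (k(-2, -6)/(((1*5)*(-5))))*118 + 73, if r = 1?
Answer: -3131/25 ≈ -125.24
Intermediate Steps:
W(R, X) = 1
k(v, Q) = 42 (k(v, Q) = (1 + 6)*6 = 7*6 = 42)
(k(-2, -6)/(((1*5)*(-5))))*118 + 73 = (42/(((1*5)*(-5))))*118 + 73 = (42/((5*(-5))))*118 + 73 = (42/(-25))*118 + 73 = (42*(-1/25))*118 + 73 = -42/25*118 + 73 = -4956/25 + 73 = -3131/25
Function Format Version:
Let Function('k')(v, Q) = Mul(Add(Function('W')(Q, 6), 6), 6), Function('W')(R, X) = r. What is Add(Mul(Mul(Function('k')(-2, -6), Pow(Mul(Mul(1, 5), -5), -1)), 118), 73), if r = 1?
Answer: Rational(-3131, 25) ≈ -125.24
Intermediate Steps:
Function('W')(R, X) = 1
Function('k')(v, Q) = 42 (Function('k')(v, Q) = Mul(Add(1, 6), 6) = Mul(7, 6) = 42)
Add(Mul(Mul(Function('k')(-2, -6), Pow(Mul(Mul(1, 5), -5), -1)), 118), 73) = Add(Mul(Mul(42, Pow(Mul(Mul(1, 5), -5), -1)), 118), 73) = Add(Mul(Mul(42, Pow(Mul(5, -5), -1)), 118), 73) = Add(Mul(Mul(42, Pow(-25, -1)), 118), 73) = Add(Mul(Mul(42, Rational(-1, 25)), 118), 73) = Add(Mul(Rational(-42, 25), 118), 73) = Add(Rational(-4956, 25), 73) = Rational(-3131, 25)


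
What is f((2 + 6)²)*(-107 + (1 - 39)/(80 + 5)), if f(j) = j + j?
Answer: -1169024/85 ≈ -13753.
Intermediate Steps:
f(j) = 2*j
f((2 + 6)²)*(-107 + (1 - 39)/(80 + 5)) = (2*(2 + 6)²)*(-107 + (1 - 39)/(80 + 5)) = (2*8²)*(-107 - 38/85) = (2*64)*(-107 - 38*1/85) = 128*(-107 - 38/85) = 128*(-9133/85) = -1169024/85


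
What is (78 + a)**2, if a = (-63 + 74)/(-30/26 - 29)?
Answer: 926167489/153664 ≈ 6027.2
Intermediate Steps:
a = -143/392 (a = 11/(-30*1/26 - 29) = 11/(-15/13 - 29) = 11/(-392/13) = 11*(-13/392) = -143/392 ≈ -0.36480)
(78 + a)**2 = (78 - 143/392)**2 = (30433/392)**2 = 926167489/153664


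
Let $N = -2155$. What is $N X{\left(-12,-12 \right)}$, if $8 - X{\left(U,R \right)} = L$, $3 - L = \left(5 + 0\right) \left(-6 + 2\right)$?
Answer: $32325$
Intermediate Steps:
$L = 23$ ($L = 3 - \left(5 + 0\right) \left(-6 + 2\right) = 3 - 5 \left(-4\right) = 3 - -20 = 3 + 20 = 23$)
$X{\left(U,R \right)} = -15$ ($X{\left(U,R \right)} = 8 - 23 = -15$)
$N X{\left(-12,-12 \right)} = \left(-2155\right) \left(-15\right) = 32325$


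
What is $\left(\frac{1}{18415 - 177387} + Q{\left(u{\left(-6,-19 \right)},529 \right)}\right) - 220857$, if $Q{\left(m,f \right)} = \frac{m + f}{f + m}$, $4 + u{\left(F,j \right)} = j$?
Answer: $- \frac{35109920033}{158972} \approx -2.2086 \cdot 10^{5}$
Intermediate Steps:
$u{\left(F,j \right)} = -4 + j$
$Q{\left(m,f \right)} = 1$ ($Q{\left(m,f \right)} = \frac{f + m}{f + m} = 1$)
$\left(\frac{1}{18415 - 177387} + Q{\left(u{\left(-6,-19 \right)},529 \right)}\right) - 220857 = \left(\frac{1}{18415 - 177387} + 1\right) - 220857 = \left(\frac{1}{-158972} + 1\right) - 220857 = \left(- \frac{1}{158972} + 1\right) - 220857 = \frac{158971}{158972} - 220857 = - \frac{35109920033}{158972}$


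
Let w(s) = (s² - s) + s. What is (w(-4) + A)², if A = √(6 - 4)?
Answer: (16 + √2)² ≈ 303.25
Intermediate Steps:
w(s) = s²
A = √2 ≈ 1.4142
(w(-4) + A)² = ((-4)² + √2)² = (16 + √2)²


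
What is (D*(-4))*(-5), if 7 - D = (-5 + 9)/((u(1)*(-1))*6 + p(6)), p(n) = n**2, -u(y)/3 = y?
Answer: 3740/27 ≈ 138.52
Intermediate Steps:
u(y) = -3*y
D = 187/27 (D = 7 - (-5 + 9)/((-3*1*(-1))*6 + 6**2) = 7 - 4/(-3*(-1)*6 + 36) = 7 - 4/(3*6 + 36) = 7 - 4/(18 + 36) = 7 - 4/54 = 7 - 1*2/27 = 7 - 2/27 = 187/27 ≈ 6.9259)
(D*(-4))*(-5) = ((187/27)*(-4))*(-5) = -748/27*(-5) = 3740/27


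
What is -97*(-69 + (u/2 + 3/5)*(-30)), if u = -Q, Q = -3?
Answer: 12804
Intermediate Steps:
u = 3 (u = -1*(-3) = 3)
-97*(-69 + (u/2 + 3/5)*(-30)) = -97*(-69 + (3/2 + 3/5)*(-30)) = -97*(-69 + (21/10)*(-30)) = -97*(-69 - 63) = -97*(-132) = 12804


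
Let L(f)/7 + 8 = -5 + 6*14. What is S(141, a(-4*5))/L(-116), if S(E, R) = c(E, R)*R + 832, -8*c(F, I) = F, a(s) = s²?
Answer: -6218/497 ≈ -12.511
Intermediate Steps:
L(f) = 497 (L(f) = -56 + 7*(-5 + 6*14) = -56 + 7*(-5 + 84) = -56 + 7*79 = -56 + 553 = 497)
c(F, I) = -F/8
S(E, R) = 832 - E*R/8 (S(E, R) = (-E/8)*R + 832 = -E*R/8 + 832 = 832 - E*R/8)
S(141, a(-4*5))/L(-116) = (832 - ⅛*141*(-4*5)²)/497 = (832 - ⅛*141*(-20)²)*(1/497) = (832 - ⅛*141*400)*(1/497) = (832 - 7050)*(1/497) = -6218*1/497 = -6218/497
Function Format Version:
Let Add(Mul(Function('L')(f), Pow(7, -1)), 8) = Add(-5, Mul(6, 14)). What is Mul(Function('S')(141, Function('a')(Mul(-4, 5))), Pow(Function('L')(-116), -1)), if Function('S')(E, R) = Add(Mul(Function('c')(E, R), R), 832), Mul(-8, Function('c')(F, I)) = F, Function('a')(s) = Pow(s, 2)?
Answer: Rational(-6218, 497) ≈ -12.511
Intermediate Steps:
Function('L')(f) = 497 (Function('L')(f) = Add(-56, Mul(7, Add(-5, Mul(6, 14)))) = Add(-56, Mul(7, Add(-5, 84))) = Add(-56, Mul(7, 79)) = Add(-56, 553) = 497)
Function('c')(F, I) = Mul(Rational(-1, 8), F)
Function('S')(E, R) = Add(832, Mul(Rational(-1, 8), E, R)) (Function('S')(E, R) = Add(Mul(Mul(Rational(-1, 8), E), R), 832) = Add(Mul(Rational(-1, 8), E, R), 832) = Add(832, Mul(Rational(-1, 8), E, R)))
Mul(Function('S')(141, Function('a')(Mul(-4, 5))), Pow(Function('L')(-116), -1)) = Mul(Add(832, Mul(Rational(-1, 8), 141, Pow(Mul(-4, 5), 2))), Pow(497, -1)) = Mul(Add(832, Mul(Rational(-1, 8), 141, Pow(-20, 2))), Rational(1, 497)) = Mul(Add(832, Mul(Rational(-1, 8), 141, 400)), Rational(1, 497)) = Mul(Add(832, -7050), Rational(1, 497)) = Mul(-6218, Rational(1, 497)) = Rational(-6218, 497)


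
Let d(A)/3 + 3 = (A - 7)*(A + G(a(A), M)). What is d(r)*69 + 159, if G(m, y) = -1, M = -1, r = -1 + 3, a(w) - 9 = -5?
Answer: -1497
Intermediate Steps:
a(w) = 4 (a(w) = 9 - 5 = 4)
r = 2
d(A) = -9 + 3*(-1 + A)*(-7 + A) (d(A) = -9 + 3*((A - 7)*(A - 1)) = -9 + 3*((-7 + A)*(-1 + A)) = -9 + 3*((-1 + A)*(-7 + A)) = -9 + 3*(-1 + A)*(-7 + A))
d(r)*69 + 159 = (12 - 24*2 + 3*2²)*69 + 159 = (12 - 48 + 3*4)*69 + 159 = (12 - 48 + 12)*69 + 159 = -24*69 + 159 = -1656 + 159 = -1497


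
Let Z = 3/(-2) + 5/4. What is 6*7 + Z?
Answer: 167/4 ≈ 41.750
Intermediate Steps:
Z = -¼ (Z = 3*(-½) + 5*(¼) = -3/2 + 5/4 = -¼ ≈ -0.25000)
6*7 + Z = 6*7 - ¼ = 42 - ¼ = 167/4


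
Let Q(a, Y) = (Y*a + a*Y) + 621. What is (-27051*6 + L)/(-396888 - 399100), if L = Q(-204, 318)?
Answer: 291429/795988 ≈ 0.36612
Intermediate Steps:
Q(a, Y) = 621 + 2*Y*a (Q(a, Y) = (Y*a + Y*a) + 621 = 2*Y*a + 621 = 621 + 2*Y*a)
L = -129123 (L = 621 + 2*318*(-204) = 621 - 129744 = -129123)
(-27051*6 + L)/(-396888 - 399100) = (-27051*6 - 129123)/(-396888 - 399100) = (-162306 - 129123)/(-795988) = -291429*(-1/795988) = 291429/795988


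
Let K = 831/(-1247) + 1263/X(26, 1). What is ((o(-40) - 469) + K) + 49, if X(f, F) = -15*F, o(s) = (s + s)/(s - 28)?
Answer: -53388614/105995 ≈ -503.69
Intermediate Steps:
o(s) = 2*s/(-28 + s) (o(s) = (2*s)/(-28 + s) = 2*s/(-28 + s))
K = -529142/6235 (K = 831/(-1247) + 1263/((-15*1)) = 831*(-1/1247) + 1263/(-15) = -831/1247 + 1263*(-1/15) = -831/1247 - 421/5 = -529142/6235 ≈ -84.866)
((o(-40) - 469) + K) + 49 = ((2*(-40)/(-28 - 40) - 469) - 529142/6235) + 49 = ((2*(-40)/(-68) - 469) - 529142/6235) + 49 = ((2*(-40)*(-1/68) - 469) - 529142/6235) + 49 = ((20/17 - 469) - 529142/6235) + 49 = (-7953/17 - 529142/6235) + 49 = -58582369/105995 + 49 = -53388614/105995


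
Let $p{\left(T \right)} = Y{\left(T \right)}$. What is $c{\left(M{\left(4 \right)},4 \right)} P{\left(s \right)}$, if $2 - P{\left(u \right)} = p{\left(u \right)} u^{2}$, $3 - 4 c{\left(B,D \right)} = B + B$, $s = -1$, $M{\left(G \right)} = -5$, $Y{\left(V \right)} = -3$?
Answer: $\frac{65}{4} \approx 16.25$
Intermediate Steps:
$p{\left(T \right)} = -3$
$c{\left(B,D \right)} = \frac{3}{4} - \frac{B}{2}$ ($c{\left(B,D \right)} = \frac{3}{4} - \frac{B + B}{4} = \frac{3}{4} - \frac{2 B}{4} = \frac{3}{4} - \frac{B}{2}$)
$P{\left(u \right)} = 2 + 3 u^{2}$ ($P{\left(u \right)} = 2 - - 3 u^{2} = 2 + 3 u^{2}$)
$c{\left(M{\left(4 \right)},4 \right)} P{\left(s \right)} = \left(\frac{3}{4} - - \frac{5}{2}\right) \left(2 + 3 \left(-1\right)^{2}\right) = \left(\frac{3}{4} + \frac{5}{2}\right) \left(2 + 3 \cdot 1\right) = \frac{13 \left(2 + 3\right)}{4} = \frac{13}{4} \cdot 5 = \frac{65}{4}$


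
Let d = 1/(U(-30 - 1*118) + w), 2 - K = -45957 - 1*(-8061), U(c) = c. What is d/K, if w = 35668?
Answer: 1/1346136960 ≈ 7.4287e-10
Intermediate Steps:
K = 37898 (K = 2 - (-45957 - 1*(-8061)) = 2 - (-45957 + 8061) = 2 - 1*(-37896) = 2 + 37896 = 37898)
d = 1/35520 (d = 1/((-30 - 1*118) + 35668) = 1/((-30 - 118) + 35668) = 1/(-148 + 35668) = 1/35520 ≈ 2.8153e-5)
d/K = (1/35520)/37898 = (1/35520)*(1/37898) = 1/1346136960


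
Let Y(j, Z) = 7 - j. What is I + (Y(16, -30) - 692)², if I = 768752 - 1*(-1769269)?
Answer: 3029422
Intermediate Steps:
I = 2538021 (I = 768752 + 1769269 = 2538021)
I + (Y(16, -30) - 692)² = 2538021 + ((7 - 1*16) - 692)² = 2538021 + ((7 - 16) - 692)² = 2538021 + (-9 - 692)² = 2538021 + (-701)² = 2538021 + 491401 = 3029422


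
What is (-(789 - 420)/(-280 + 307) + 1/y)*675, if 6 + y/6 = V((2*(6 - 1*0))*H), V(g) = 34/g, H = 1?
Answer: -175950/19 ≈ -9260.5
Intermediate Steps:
y = -19 (y = -36 + 6*(34/(((2*(6 - 1*0))*1))) = -36 + 6*(34/(((2*(6 + 0))*1))) = -36 + 6*(34/(((2*6)*1))) = -36 + 6*(34/((12*1))) = -36 + 6*(34/12) = -36 + 6*(34*(1/12)) = -36 + 6*(17/6) = -36 + 17 = -19)
(-(789 - 420)/(-280 + 307) + 1/y)*675 = (-(789 - 420)/(-280 + 307) + 1/(-19))*675 = (-369/27 - 1/19)*675 = (-1*41/3 - 1/19)*675 = (-41/3 - 1/19)*675 = -782/57*675 = -175950/19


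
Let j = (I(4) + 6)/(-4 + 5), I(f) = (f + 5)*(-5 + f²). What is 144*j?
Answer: 15120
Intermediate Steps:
I(f) = (-5 + f²)*(5 + f) (I(f) = (5 + f)*(-5 + f²) = (-5 + f²)*(5 + f))
j = 105 (j = ((-25 + 4³ - 5*4 + 5*4²) + 6)/(-4 + 5) = ((-25 + 64 - 20 + 5*16) + 6)/1 = ((-25 + 64 - 20 + 80) + 6)*1 = (99 + 6)*1 = 105*1 = 105)
144*j = 144*105 = 15120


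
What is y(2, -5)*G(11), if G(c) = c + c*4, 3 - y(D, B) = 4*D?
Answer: -275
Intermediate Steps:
y(D, B) = 3 - 4*D
G(c) = 5*c (G(c) = c + 4*c = 5*c)
y(2, -5)*G(11) = (3 - 4*2)*(5*11) = (3 - 8)*55 = -5*55 = -275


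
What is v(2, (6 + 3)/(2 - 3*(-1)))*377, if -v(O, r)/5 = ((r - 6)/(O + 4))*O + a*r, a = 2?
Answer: -4147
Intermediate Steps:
v(O, r) = -10*r - 5*O*(-6 + r)/(4 + O) (v(O, r) = -5*(((r - 6)/(O + 4))*O + 2*r) = -5*(((-6 + r)/(4 + O))*O + 2*r) = -5*(O*(-6 + r)/(4 + O) + 2*r) = -5*(2*r + O*(-6 + r)/(4 + O)) = -10*r - 5*O*(-6 + r)/(4 + O))
v(2, (6 + 3)/(2 - 3*(-1)))*377 = (5*(-8*(6 + 3)/(2 - 3*(-1)) + 6*2 - 3*2*(6 + 3)/(2 - 3*(-1)))/(4 + 2))*377 = (5*(-72/(2 + 3) + 12 - 3*2*9/(2 + 3))/6)*377 = (5*(⅙)*(-72/5 + 12 - 3*2*9/5))*377 = (5*(⅙)*(-72/5 + 12 - 3*2*9*(⅕)))*377 = (5*(⅙)*(-8*9/5 + 12 - 3*2*9/5))*377 = (5*(⅙)*(-72/5 + 12 - 54/5))*377 = (5*(⅙)*(-66/5))*377 = -11*377 = -4147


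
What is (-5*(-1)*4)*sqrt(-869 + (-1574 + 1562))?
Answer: 20*I*sqrt(881) ≈ 593.63*I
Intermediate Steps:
(-5*(-1)*4)*sqrt(-869 + (-1574 + 1562)) = (5*4)*sqrt(-869 - 12) = 20*sqrt(-881) = 20*(I*sqrt(881)) = 20*I*sqrt(881)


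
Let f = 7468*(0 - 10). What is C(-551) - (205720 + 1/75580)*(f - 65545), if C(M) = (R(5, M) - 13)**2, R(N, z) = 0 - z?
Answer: 436056942355549/15116 ≈ 2.8847e+10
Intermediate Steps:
R(N, z) = -z
f = -74680 (f = 7468*(-10) = -74680)
C(M) = (-13 - M)**2 (C(M) = (-M - 13)**2 = (-13 - M)**2)
C(-551) - (205720 + 1/75580)*(f - 65545) = (13 - 551)**2 - (205720 + 1/75580)*(-74680 - 65545) = (-538)**2 - (205720 + 1/75580)*(-140225) = 289444 - 15548317601*(-140225)/75580 = 289444 - 1*(-436052567120045/15116) = 289444 + 436052567120045/15116 = 436056942355549/15116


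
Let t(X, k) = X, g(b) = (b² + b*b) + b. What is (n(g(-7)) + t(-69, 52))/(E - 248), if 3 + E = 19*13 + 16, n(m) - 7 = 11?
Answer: -17/4 ≈ -4.2500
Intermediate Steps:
g(b) = b + 2*b² (g(b) = (b² + b²) + b = 2*b² + b = b + 2*b²)
n(m) = 18 (n(m) = 7 + 11 = 18)
E = 260 (E = -3 + (19*13 + 16) = -3 + (247 + 16) = -3 + 263 = 260)
(n(g(-7)) + t(-69, 52))/(E - 248) = (18 - 69)/(260 - 248) = -51/12 = -51*1/12 = -17/4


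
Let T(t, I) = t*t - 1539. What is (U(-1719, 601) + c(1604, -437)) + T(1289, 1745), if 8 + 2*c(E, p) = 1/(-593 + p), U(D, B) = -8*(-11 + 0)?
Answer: 3419735959/2060 ≈ 1.6601e+6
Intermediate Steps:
U(D, B) = 88 (U(D, B) = -8*(-11) = 88)
T(t, I) = -1539 + t**2 (T(t, I) = t**2 - 1539 = -1539 + t**2)
c(E, p) = -4 + 1/(2*(-593 + p))
(U(-1719, 601) + c(1604, -437)) + T(1289, 1745) = (88 + (4745 - 8*(-437))/(2*(-593 - 437))) + (-1539 + 1289**2) = (88 + (1/2)*(4745 + 3496)/(-1030)) + (-1539 + 1661521) = (88 + (1/2)*(-1/1030)*8241) + 1659982 = (88 - 8241/2060) + 1659982 = 173039/2060 + 1659982 = 3419735959/2060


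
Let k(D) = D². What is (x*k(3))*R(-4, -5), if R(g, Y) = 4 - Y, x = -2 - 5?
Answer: -567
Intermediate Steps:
x = -7
(x*k(3))*R(-4, -5) = (-7*3²)*(4 - 1*(-5)) = (-7*9)*(4 + 5) = -63*9 = -567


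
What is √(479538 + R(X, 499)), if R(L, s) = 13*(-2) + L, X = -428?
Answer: 2*√119771 ≈ 692.16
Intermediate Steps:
R(L, s) = -26 + L
√(479538 + R(X, 499)) = √(479538 + (-26 - 428)) = √(479538 - 454) = √479084 = 2*√119771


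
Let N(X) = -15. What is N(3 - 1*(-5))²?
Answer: 225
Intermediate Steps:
N(3 - 1*(-5))² = (-15)² = 225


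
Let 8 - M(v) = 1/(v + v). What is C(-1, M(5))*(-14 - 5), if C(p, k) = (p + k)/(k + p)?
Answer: -19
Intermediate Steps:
M(v) = 8 - 1/(2*v) (M(v) = 8 - 1/(v + v) = 8 - 1/(2*v))
C(p, k) = 1 (C(p, k) = (k + p)/(k + p) = 1)
C(-1, M(5))*(-14 - 5) = 1*(-14 - 5) = 1*(-19) = -19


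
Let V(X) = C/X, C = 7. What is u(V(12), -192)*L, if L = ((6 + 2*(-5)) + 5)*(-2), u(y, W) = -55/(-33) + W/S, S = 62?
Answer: 266/93 ≈ 2.8602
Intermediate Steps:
V(X) = 7/X
u(y, W) = 5/3 + W/62 (u(y, W) = -55/(-33) + W/62 = -55*(-1/33) + W*(1/62) = 5/3 + W/62)
L = -2 (L = ((6 - 10) + 5)*(-2) = (-4 + 5)*(-2) = 1*(-2) = -2)
u(V(12), -192)*L = (5/3 + (1/62)*(-192))*(-2) = (5/3 - 96/31)*(-2) = -133/93*(-2) = 266/93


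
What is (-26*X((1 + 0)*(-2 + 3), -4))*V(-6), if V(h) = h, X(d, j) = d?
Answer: 156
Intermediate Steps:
(-26*X((1 + 0)*(-2 + 3), -4))*V(-6) = -26*(1 + 0)*(-2 + 3)*(-6) = -26*(-6) = 156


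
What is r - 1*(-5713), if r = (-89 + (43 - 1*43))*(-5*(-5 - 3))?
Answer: 2153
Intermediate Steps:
r = -3560 (r = (-89 + (43 - 43))*(-5*(-8)) = (-89 + 0)*40 = -89*40 = -3560)
r - 1*(-5713) = -3560 - 1*(-5713) = -3560 + 5713 = 2153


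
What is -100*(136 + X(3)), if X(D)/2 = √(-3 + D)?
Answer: -13600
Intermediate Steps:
X(D) = 2*√(-3 + D)
-100*(136 + X(3)) = -100*(136 + 2*√(-3 + 3)) = -100*(136 + 2*√0) = -100*(136 + 2*0) = -100*(136 + 0) = -100*136 = -13600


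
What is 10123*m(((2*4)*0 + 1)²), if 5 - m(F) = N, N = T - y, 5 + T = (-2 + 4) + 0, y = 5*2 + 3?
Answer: 212583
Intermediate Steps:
y = 13 (y = 10 + 3 = 13)
T = -3 (T = -5 + ((-2 + 4) + 0) = -5 + (2 + 0) = -5 + 2 = -3)
N = -16 (N = -3 - 1*13 = -3 - 13 = -16)
m(F) = 21 (m(F) = 5 - 1*(-16) = 5 + 16 = 21)
10123*m(((2*4)*0 + 1)²) = 10123*21 = 212583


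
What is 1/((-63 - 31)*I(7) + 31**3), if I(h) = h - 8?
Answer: 1/29885 ≈ 3.3462e-5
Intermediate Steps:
I(h) = -8 + h
1/((-63 - 31)*I(7) + 31**3) = 1/((-63 - 31)*(-8 + 7) + 31**3) = 1/(-94*(-1) + 29791) = 1/(94 + 29791) = 1/29885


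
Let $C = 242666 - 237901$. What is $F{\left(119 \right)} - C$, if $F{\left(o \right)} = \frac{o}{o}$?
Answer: $-4764$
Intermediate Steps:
$F{\left(o \right)} = 1$
$C = 4765$
$F{\left(119 \right)} - C = 1 - 4765 = -4764$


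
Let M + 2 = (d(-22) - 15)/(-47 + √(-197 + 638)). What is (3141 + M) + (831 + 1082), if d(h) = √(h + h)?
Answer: 131367/26 - I*√11/13 ≈ 5052.6 - 0.25513*I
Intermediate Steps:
d(h) = √2*√h (d(h) = √(2*h) = √2*√h)
M = -37/26 - I*√11/13 (M = -2 + (√2*√(-22) - 15)/(-47 + √(-197 + 638)) = -2 + (√2*(I*√22) - 15)/(-47 + √441) = -2 + (2*I*√11 - 15)/(-47 + 21) = -2 + (-15 + 2*I*√11)/(-26) = -2 + (-15 + 2*I*√11)*(-1/26) = -2 + (15/26 - I*√11/13) = -37/26 - I*√11/13 ≈ -1.4231 - 0.25513*I)
(3141 + M) + (831 + 1082) = (3141 + (-37/26 - I*√11/13)) + (831 + 1082) = (81629/26 - I*√11/13) + 1913 = 131367/26 - I*√11/13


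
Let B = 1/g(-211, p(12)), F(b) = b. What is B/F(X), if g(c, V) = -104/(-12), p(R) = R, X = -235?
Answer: -3/6110 ≈ -0.00049100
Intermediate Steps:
g(c, V) = 26/3 (g(c, V) = -104*(-1/12) = 26/3)
B = 3/26 (B = 1/(26/3) = 3/26 ≈ 0.11538)
B/F(X) = (3/26)/(-235) = (3/26)*(-1/235) = -3/6110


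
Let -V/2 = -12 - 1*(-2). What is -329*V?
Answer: -6580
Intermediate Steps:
V = 20 (V = -2*(-12 - 1*(-2)) = -2*(-12 + 2) = -2*(-10) = 20)
-329*V = -329*20 = -6580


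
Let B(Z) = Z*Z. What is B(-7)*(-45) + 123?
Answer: -2082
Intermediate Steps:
B(Z) = Z²
B(-7)*(-45) + 123 = (-7)²*(-45) + 123 = 49*(-45) + 123 = -2205 + 123 = -2082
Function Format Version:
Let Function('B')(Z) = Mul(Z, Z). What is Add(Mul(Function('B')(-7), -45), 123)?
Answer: -2082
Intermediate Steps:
Function('B')(Z) = Pow(Z, 2)
Add(Mul(Function('B')(-7), -45), 123) = Add(Mul(Pow(-7, 2), -45), 123) = Add(Mul(49, -45), 123) = Add(-2205, 123) = -2082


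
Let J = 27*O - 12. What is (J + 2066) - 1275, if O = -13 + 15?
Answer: 833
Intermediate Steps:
O = 2
J = 42 (J = 27*2 - 12 = 54 - 12 = 42)
(J + 2066) - 1275 = (42 + 2066) - 1275 = 2108 - 1275 = 833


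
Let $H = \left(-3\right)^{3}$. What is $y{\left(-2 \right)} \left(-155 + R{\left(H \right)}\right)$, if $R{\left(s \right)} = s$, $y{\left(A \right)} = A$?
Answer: $364$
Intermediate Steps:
$H = -27$
$y{\left(-2 \right)} \left(-155 + R{\left(H \right)}\right) = - 2 \left(-155 - 27\right) = \left(-2\right) \left(-182\right) = 364$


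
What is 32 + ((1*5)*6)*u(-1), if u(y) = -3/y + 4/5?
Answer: 146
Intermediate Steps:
u(y) = ⅘ - 3/y (u(y) = -3/y + 4*(⅕) = -3/y + ⅘ = ⅘ - 3/y)
32 + ((1*5)*6)*u(-1) = 32 + ((1*5)*6)*(⅘ - 3/(-1)) = 32 + (5*6)*(⅘ - 3*(-1)) = 32 + 30*(⅘ + 3) = 32 + 30*(19/5) = 32 + 114 = 146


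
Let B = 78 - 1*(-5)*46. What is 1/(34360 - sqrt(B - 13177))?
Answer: 34360/1180622469 + I*sqrt(12869)/1180622469 ≈ 2.9103e-5 + 9.6086e-8*I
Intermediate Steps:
B = 308 (B = 78 + 5*46 = 78 + 230 = 308)
1/(34360 - sqrt(B - 13177)) = 1/(34360 - sqrt(308 - 13177)) = 1/(34360 - sqrt(-12869)) = 1/(34360 - I*sqrt(12869))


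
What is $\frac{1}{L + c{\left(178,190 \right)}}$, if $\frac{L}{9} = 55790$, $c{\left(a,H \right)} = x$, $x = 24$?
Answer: $\frac{1}{502134} \approx 1.9915 \cdot 10^{-6}$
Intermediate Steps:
$c{\left(a,H \right)} = 24$
$L = 502110$ ($L = 9 \cdot 55790 = 502110$)
$\frac{1}{L + c{\left(178,190 \right)}} = \frac{1}{502110 + 24} = \frac{1}{502134}$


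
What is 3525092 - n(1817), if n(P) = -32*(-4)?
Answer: 3524964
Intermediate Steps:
n(P) = 128
3525092 - n(1817) = 3525092 - 1*128 = 3525092 - 128 = 3524964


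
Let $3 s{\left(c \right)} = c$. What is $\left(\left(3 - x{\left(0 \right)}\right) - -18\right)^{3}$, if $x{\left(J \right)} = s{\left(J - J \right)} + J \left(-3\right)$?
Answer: $9261$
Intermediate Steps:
$s{\left(c \right)} = \frac{c}{3}$
$x{\left(J \right)} = - 3 J$ ($x{\left(J \right)} = \frac{J - J}{3} + J \left(-3\right) = \frac{1}{3} \cdot 0 - 3 J = 0 - 3 J = - 3 J$)
$\left(\left(3 - x{\left(0 \right)}\right) - -18\right)^{3} = \left(\left(3 - \left(-3\right) 0\right) - -18\right)^{3} = \left(\left(3 - 0\right) + 18\right)^{3} = \left(\left(3 + 0\right) + 18\right)^{3} = \left(3 + 18\right)^{3} = 21^{3} = 9261$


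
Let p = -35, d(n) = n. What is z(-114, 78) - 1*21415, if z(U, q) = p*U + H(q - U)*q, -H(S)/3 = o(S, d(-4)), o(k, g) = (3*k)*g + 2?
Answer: 521243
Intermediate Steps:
o(k, g) = 2 + 3*g*k (o(k, g) = 3*g*k + 2 = 2 + 3*g*k)
H(S) = -6 + 36*S (H(S) = -3*(2 + 3*(-4)*S) = -3*(2 - 12*S) = -6 + 36*S)
z(U, q) = -35*U + q*(-6 - 36*U + 36*q) (z(U, q) = -35*U + (-6 + 36*(q - U))*q = -35*U + (-6 + (-36*U + 36*q))*q = -35*U + (-6 - 36*U + 36*q)*q = -35*U + q*(-6 - 36*U + 36*q))
z(-114, 78) - 1*21415 = (-35*(-114) - 6*78*(1 - 6*78 + 6*(-114))) - 1*21415 = (3990 - 6*78*(1 - 468 - 684)) - 21415 = (3990 - 6*78*(-1151)) - 21415 = (3990 + 538668) - 21415 = 542658 - 21415 = 521243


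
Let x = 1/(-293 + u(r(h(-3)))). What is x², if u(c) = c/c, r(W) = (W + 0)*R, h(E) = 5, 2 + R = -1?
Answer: 1/85264 ≈ 1.1728e-5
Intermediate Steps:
R = -3 (R = -2 - 1 = -3)
r(W) = -3*W (r(W) = (W + 0)*(-3) = W*(-3) = -3*W)
u(c) = 1
x = -1/292 (x = 1/(-293 + 1) = 1/(-292) = -1/292 ≈ -0.0034247)
x² = (-1/292)² = 1/85264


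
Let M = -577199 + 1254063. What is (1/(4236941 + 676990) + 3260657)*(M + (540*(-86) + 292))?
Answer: 10105737625735910288/4913931 ≈ 2.0565e+12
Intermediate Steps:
M = 676864
(1/(4236941 + 676990) + 3260657)*(M + (540*(-86) + 292)) = (1/(4236941 + 676990) + 3260657)*(676864 + (540*(-86) + 292)) = (1/4913931 + 3260657)*(676864 + (-46440 + 292)) = (1/4913931 + 3260657)*(676864 - 46148) = (16022643512668/4913931)*630716 = 10105737625735910288/4913931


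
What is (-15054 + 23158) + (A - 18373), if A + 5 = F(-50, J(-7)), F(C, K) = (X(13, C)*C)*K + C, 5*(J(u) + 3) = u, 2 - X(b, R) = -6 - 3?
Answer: -7904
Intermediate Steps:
X(b, R) = 11 (X(b, R) = 2 - (-6 - 3) = 2 - 1*(-9) = 2 + 9 = 11)
J(u) = -3 + u/5
F(C, K) = C + 11*C*K (F(C, K) = (11*C)*K + C = 11*C*K + C = C + 11*C*K)
A = 2365 (A = -5 - 50*(1 + 11*(-3 + (⅕)*(-7))) = -5 - 50*(1 + 11*(-3 - 7/5)) = -5 - 50*(1 + 11*(-22/5)) = -5 - 50*(1 - 242/5) = -5 - 50*(-237/5) = -5 + 2370 = 2365)
(-15054 + 23158) + (A - 18373) = (-15054 + 23158) + (2365 - 18373) = 8104 - 16008 = -7904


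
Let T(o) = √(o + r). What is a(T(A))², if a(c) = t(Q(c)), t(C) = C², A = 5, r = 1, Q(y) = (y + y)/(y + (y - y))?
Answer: 16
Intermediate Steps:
Q(y) = 2 (Q(y) = (2*y)/(y + 0) = (2*y)/y = 2)
T(o) = √(1 + o) (T(o) = √(o + 1) = √(1 + o))
a(c) = 4 (a(c) = 2² = 4)
a(T(A))² = 4² = 16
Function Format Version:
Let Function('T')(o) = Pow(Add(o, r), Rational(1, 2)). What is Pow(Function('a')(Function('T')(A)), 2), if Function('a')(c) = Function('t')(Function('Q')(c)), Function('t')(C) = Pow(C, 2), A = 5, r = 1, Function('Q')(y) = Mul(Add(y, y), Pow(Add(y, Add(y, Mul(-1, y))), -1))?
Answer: 16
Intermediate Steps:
Function('Q')(y) = 2 (Function('Q')(y) = Mul(Mul(2, y), Pow(Add(y, 0), -1)) = Mul(Mul(2, y), Pow(y, -1)) = 2)
Function('T')(o) = Pow(Add(1, o), Rational(1, 2)) (Function('T')(o) = Pow(Add(o, 1), Rational(1, 2)) = Pow(Add(1, o), Rational(1, 2)))
Function('a')(c) = 4 (Function('a')(c) = Pow(2, 2) = 4)
Pow(Function('a')(Function('T')(A)), 2) = Pow(4, 2) = 16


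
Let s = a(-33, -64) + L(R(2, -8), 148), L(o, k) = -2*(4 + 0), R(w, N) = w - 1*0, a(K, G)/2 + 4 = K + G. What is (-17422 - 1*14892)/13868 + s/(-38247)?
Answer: -205500213/88401566 ≈ -2.3246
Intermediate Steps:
a(K, G) = -8 + 2*G + 2*K (a(K, G) = -8 + 2*(K + G) = -8 + 2*(G + K) = -8 + (2*G + 2*K) = -8 + 2*G + 2*K)
R(w, N) = w (R(w, N) = w + 0 = w)
L(o, k) = -8 (L(o, k) = -2*4 = -8)
s = -210 (s = (-8 + 2*(-64) + 2*(-33)) - 8 = (-8 - 128 - 66) - 8 = -202 - 8 = -210)
(-17422 - 1*14892)/13868 + s/(-38247) = (-17422 - 1*14892)/13868 - 210/(-38247) = (-17422 - 14892)*(1/13868) - 210*(-1/38247) = -32314*1/13868 + 70/12749 = -16157/6934 + 70/12749 = -205500213/88401566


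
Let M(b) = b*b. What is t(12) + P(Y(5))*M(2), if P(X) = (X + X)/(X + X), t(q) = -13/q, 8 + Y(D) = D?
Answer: 35/12 ≈ 2.9167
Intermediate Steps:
Y(D) = -8 + D
M(b) = b²
P(X) = 1 (P(X) = (2*X)/((2*X)) = (2*X)*(1/(2*X)) = 1)
t(12) + P(Y(5))*M(2) = -13/12 + 1*2² = -13*1/12 + 1*4 = -13/12 + 4 = 35/12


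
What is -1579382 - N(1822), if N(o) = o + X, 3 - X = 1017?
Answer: -1580190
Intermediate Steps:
X = -1014 (X = 3 - 1*1017 = 3 - 1017 = -1014)
N(o) = -1014 + o (N(o) = o - 1014 = -1014 + o)
-1579382 - N(1822) = -1579382 - (-1014 + 1822) = -1579382 - 1*808 = -1579382 - 808 = -1580190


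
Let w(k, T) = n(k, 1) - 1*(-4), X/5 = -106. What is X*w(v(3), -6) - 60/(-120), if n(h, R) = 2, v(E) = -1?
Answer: -6359/2 ≈ -3179.5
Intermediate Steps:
X = -530 (X = 5*(-106) = -530)
w(k, T) = 6 (w(k, T) = 2 - 1*(-4) = 2 + 4 = 6)
X*w(v(3), -6) - 60/(-120) = -530*6 - 60/(-120) = -3180 - 60*(-1/120) = -3180 + ½ = -6359/2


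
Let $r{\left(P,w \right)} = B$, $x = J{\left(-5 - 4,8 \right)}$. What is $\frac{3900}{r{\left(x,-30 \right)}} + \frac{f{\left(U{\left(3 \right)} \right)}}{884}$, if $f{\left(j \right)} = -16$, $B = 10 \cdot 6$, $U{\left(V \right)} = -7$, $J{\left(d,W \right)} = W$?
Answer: $\frac{14361}{221} \approx 64.982$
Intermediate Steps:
$x = 8$
$B = 60$
$r{\left(P,w \right)} = 60$
$\frac{3900}{r{\left(x,-30 \right)}} + \frac{f{\left(U{\left(3 \right)} \right)}}{884} = \frac{3900}{60} - \frac{16}{884} = 3900 \cdot \frac{1}{60} - \frac{4}{221} = 65 - \frac{4}{221} = \frac{14361}{221}$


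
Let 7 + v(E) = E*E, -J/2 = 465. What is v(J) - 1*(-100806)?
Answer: 965699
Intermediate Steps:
J = -930 (J = -2*465 = -930)
v(E) = -7 + E² (v(E) = -7 + E*E = -7 + E²)
v(J) - 1*(-100806) = (-7 + (-930)²) - 1*(-100806) = (-7 + 864900) + 100806 = 864893 + 100806 = 965699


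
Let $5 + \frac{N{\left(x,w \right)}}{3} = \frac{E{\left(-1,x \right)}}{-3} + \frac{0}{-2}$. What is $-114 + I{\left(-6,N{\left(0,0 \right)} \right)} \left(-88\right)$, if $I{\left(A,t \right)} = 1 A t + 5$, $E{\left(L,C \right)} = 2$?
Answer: $-9530$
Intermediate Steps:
$N{\left(x,w \right)} = -17$ ($N{\left(x,w \right)} = -15 + 3 \left(\frac{2}{-3} + \frac{0}{-2}\right) = -15 + 3 \left(2 \left(- \frac{1}{3}\right) + 0 \left(- \frac{1}{2}\right)\right) = -15 + 3 \left(- \frac{2}{3} + 0\right) = -15 + 3 \left(- \frac{2}{3}\right) = -15 - 2 = -17$)
$I{\left(A,t \right)} = 5 + A t$ ($I{\left(A,t \right)} = A t + 5 = 5 + A t$)
$-114 + I{\left(-6,N{\left(0,0 \right)} \right)} \left(-88\right) = -114 + \left(5 - -102\right) \left(-88\right) = -114 + \left(5 + 102\right) \left(-88\right) = -114 + 107 \left(-88\right) = -114 - 9416 = -9530$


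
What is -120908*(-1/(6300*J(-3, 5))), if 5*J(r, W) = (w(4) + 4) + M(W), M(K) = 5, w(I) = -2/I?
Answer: 60454/5355 ≈ 11.289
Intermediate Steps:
J(r, W) = 17/10 (J(r, W) = ((-2/4 + 4) + 5)/5 = ((-2*¼ + 4) + 5)/5 = ((-½ + 4) + 5)/5 = (7/2 + 5)/5 = (⅕)*(17/2) = 17/10)
-120908*(-1/(6300*J(-3, 5))) = -120908/(-70*17/10*90) = -120908/((-119*90)) = -120908/(-10710) = -120908*(-1/10710) = 60454/5355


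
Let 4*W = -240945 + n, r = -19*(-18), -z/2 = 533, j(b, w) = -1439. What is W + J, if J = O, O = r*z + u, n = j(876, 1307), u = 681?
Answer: -424487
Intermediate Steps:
z = -1066 (z = -2*533 = -1066)
n = -1439
r = 342
W = -60596 (W = (-240945 - 1439)/4 = (¼)*(-242384) = -60596)
O = -363891 (O = 342*(-1066) + 681 = -364572 + 681 = -363891)
J = -363891
W + J = -60596 - 363891 = -424487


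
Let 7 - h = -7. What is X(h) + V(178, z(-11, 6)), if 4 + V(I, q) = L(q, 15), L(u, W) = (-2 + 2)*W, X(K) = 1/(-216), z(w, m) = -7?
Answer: -865/216 ≈ -4.0046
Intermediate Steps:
h = 14 (h = 7 - 1*(-7) = 7 + 7 = 14)
X(K) = -1/216
L(u, W) = 0 (L(u, W) = 0*W = 0)
V(I, q) = -4 (V(I, q) = -4 + 0 = -4)
X(h) + V(178, z(-11, 6)) = -1/216 - 4 = -865/216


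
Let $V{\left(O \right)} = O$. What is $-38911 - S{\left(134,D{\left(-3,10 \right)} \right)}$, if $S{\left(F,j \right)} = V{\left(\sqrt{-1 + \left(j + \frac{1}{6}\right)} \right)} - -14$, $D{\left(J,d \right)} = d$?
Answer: $-38925 - \frac{\sqrt{330}}{6} \approx -38928.0$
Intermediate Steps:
$S{\left(F,j \right)} = 14 + \sqrt{- \frac{5}{6} + j}$ ($S{\left(F,j \right)} = \sqrt{-1 + \left(j + \frac{1}{6}\right)} - -14 = \sqrt{-1 + \left(j + \frac{1}{6}\right)} + 14 = \sqrt{-1 + \left(\frac{1}{6} + j\right)} + 14 = \sqrt{- \frac{5}{6} + j} + 14 = 14 + \sqrt{- \frac{5}{6} + j}$)
$-38911 - S{\left(134,D{\left(-3,10 \right)} \right)} = -38911 - \left(14 + \frac{\sqrt{-30 + 36 \cdot 10}}{6}\right) = -38911 - \left(14 + \frac{\sqrt{-30 + 360}}{6}\right) = -38911 - \left(14 + \frac{\sqrt{330}}{6}\right) = -38925 - \frac{\sqrt{330}}{6}$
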